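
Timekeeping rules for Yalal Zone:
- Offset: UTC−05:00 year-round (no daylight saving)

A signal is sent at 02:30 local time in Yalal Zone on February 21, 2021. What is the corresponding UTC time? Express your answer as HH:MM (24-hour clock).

Yalal Zone stays on UTC−05:00 all year.
02:30 local + 5h = 07:30 UTC.

07:30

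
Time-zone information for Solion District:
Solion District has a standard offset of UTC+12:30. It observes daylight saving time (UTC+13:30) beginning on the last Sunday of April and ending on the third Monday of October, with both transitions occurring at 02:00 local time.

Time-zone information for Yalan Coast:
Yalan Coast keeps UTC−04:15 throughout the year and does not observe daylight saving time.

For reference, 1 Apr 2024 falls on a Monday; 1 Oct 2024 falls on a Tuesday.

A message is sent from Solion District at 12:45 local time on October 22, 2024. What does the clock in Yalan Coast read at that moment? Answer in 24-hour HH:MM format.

1 April 2024 is a Monday, so Sundays fall on 7, 14, 21, 28; the last is April 28.
1 October 2024 is a Tuesday, so the first Monday is October 7 and the third is October 21.
October 22, 2024 is outside the daylight-saving period (28 April – 21 October), so Solion District is on standard time, UTC+12:30.
12:45 Solion District − 12h30m = 00:15 UTC.
Yalan Coast stays on UTC−04:15 all year.
00:15 UTC − 4h15m = 20:00 Yalan Coast (rolling into the previous day, 21 October 2024).

20:00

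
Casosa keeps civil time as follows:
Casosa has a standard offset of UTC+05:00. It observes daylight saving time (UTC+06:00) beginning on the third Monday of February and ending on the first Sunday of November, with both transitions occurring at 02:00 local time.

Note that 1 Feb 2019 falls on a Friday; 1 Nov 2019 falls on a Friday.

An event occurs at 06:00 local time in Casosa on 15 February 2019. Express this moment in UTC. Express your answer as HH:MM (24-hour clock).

1 February 2019 is a Friday, so the first Monday is February 4 and the third is February 18.
1 November 2019 is a Friday, so the first Sunday is November 3.
Daylight saving runs 18 February – 3 November; 15 February 2019 is outside that window, so Casosa is on standard time at UTC+05:00.
06:00 local − 5h = 01:00 UTC.

01:00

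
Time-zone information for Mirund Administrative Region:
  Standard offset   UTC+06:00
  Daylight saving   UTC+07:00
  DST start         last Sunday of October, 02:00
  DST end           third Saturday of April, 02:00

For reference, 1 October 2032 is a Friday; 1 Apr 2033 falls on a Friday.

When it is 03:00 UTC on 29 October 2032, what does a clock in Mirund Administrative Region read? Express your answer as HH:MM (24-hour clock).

09:00

1 October 2032 is a Friday, so Sundays fall on 3, 10, 17, 24, 31; the last is October 31.
1 April 2033 is a Friday, so the first Saturday is April 2 and the third is April 16.
At the standard offset (UTC+06:00), 03:00 UTC + 6h = 09:00 Mirund Administrative Region standard time.
The standard-time date in Mirund Administrative Region, 29 October 2032, does not fall between 31 October 2032 and 16 April 2033, so daylight saving is not in effect and Mirund Administrative Region is at UTC+06:00.
03:00 UTC + 6h = 09:00 local.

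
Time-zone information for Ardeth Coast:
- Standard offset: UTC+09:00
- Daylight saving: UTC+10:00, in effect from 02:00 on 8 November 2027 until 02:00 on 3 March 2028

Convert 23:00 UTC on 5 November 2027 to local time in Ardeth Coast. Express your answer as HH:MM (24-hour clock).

At the standard offset (UTC+09:00), 23:00 UTC + 9h = 08:00 Ardeth Coast standard time (rolling into the next day, 6 November 2027).
Daylight saving runs 8 November 2027 – 3 March 2028; the standard-time date in Ardeth Coast, 6 November 2027, is outside that window, so Ardeth Coast is on standard time at UTC+09:00.
23:00 UTC + 9h = 08:00 local (rolling into the next day, 6 November 2027).

08:00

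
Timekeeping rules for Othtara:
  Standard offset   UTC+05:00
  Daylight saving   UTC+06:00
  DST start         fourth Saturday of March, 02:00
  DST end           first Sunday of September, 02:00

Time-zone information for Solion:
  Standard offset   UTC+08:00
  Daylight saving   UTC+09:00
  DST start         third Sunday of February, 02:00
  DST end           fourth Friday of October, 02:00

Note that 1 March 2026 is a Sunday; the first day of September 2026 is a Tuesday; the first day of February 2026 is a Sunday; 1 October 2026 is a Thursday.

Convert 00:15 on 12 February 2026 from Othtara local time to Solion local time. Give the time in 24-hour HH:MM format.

1 March 2026 is a Sunday, so the first Saturday is March 7 and the fourth is March 28.
1 September 2026 is a Tuesday, so the first Sunday is September 6.
12 February 2026 does not fall between 28 March and 6 September, so daylight saving is not in effect and Othtara is at UTC+05:00.
00:15 Othtara − 5h = 19:15 UTC (rolling into the previous day, 11 February 2026).
1 February 2026 is a Sunday, so the first Sunday is February 1 and the third is February 15.
1 October 2026 is a Thursday, so the first Friday is October 2 and the fourth is October 23.
At the standard offset (UTC+08:00), 19:15 UTC + 8h = 03:15 Solion standard time (rolling into the next day, 12 February 2026).
Daylight saving runs 15 February – 23 October; the standard-time date in Solion, 12 February 2026, is outside that window, so Solion is on standard time at UTC+08:00.
19:15 UTC + 8h = 03:15 Solion (rolling into the next day, 12 February 2026).

03:15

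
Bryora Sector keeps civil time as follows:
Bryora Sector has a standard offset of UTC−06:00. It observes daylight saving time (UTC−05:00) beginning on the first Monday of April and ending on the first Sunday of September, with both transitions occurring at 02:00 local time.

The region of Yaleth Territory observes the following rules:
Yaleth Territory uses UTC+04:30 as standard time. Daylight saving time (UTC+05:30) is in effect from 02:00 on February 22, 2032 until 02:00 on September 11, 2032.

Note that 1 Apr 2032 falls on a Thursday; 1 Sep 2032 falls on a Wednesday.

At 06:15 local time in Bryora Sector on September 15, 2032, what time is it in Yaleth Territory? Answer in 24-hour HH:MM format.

16:45

1 April 2032 is a Thursday, so the first Monday is April 5.
1 September 2032 is a Wednesday, so the first Sunday is September 5.
September 15, 2032 is outside the daylight-saving period (5 April – 5 September), so Bryora Sector is on standard time, UTC−06:00.
06:15 Bryora Sector + 6h = 12:15 UTC.
At the standard offset (UTC+04:30), 12:15 UTC + 4h30m = 16:45 Yaleth Territory standard time.
The standard-time date in Yaleth Territory, September 15, 2032, does not fall between 22 February and 11 September, so daylight saving is not in effect and Yaleth Territory is at UTC+04:30.
12:15 UTC + 4h30m = 16:45 Yaleth Territory.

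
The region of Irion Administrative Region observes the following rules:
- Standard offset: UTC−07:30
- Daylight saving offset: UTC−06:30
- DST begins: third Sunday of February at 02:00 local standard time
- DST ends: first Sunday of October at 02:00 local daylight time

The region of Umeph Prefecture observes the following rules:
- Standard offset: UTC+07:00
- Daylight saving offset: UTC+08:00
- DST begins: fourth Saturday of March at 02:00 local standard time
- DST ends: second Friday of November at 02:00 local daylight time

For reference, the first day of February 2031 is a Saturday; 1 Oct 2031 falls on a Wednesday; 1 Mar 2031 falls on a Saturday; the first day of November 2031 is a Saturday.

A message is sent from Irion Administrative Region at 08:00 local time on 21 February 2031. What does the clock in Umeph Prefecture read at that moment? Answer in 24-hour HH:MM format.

1 February 2031 is a Saturday, so the first Sunday is February 2 and the third is February 16.
1 October 2031 is a Wednesday, so the first Sunday is October 5.
Daylight saving runs 16 February – 5 October; 21 February 2031 is inside that window, so Irion Administrative Region is at UTC−06:30.
08:00 Irion Administrative Region + 6h30m = 14:30 UTC.
1 March 2031 is a Saturday, so the first Saturday is March 1 and the fourth is March 22.
1 November 2031 is a Saturday, so the first Friday is November 7 and the second is November 14.
At the standard offset (UTC+07:00), 14:30 UTC + 7h = 21:30 Umeph Prefecture standard time.
The standard-time date in Umeph Prefecture, 21 February 2031, does not fall between 22 March and 14 November, so daylight saving is not in effect and Umeph Prefecture is at UTC+07:00.
14:30 UTC + 7h = 21:30 Umeph Prefecture.

21:30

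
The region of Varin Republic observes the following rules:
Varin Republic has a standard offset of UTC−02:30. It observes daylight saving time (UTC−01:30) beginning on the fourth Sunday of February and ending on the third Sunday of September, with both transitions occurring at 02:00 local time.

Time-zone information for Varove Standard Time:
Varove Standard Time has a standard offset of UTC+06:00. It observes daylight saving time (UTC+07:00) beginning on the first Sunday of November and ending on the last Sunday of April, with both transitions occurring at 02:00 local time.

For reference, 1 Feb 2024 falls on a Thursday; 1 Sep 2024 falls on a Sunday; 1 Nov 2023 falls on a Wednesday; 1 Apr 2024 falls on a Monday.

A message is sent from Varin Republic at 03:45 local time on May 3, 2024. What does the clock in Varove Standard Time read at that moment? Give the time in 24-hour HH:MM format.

1 February 2024 is a Thursday, so the first Sunday is February 4 and the fourth is February 25.
1 September 2024 is a Sunday, so the first Sunday is September 1 and the third is September 15.
May 3, 2024 lies within the daylight-saving period (25 February – 15 September), so Varin Republic is on daylight time, UTC−01:30.
03:45 Varin Republic + 1h30m = 05:15 UTC.
1 November 2023 is a Wednesday, so the first Sunday is November 5.
1 April 2024 is a Monday, so Sundays fall on 7, 14, 21, 28; the last is April 28.
At the standard offset (UTC+06:00), 05:15 UTC + 6h = 11:15 Varove Standard Time standard time.
Daylight saving runs 5 November 2023 – 28 April 2024; the standard-time date in Varove Standard Time, May 3, 2024, is outside that window, so Varove Standard Time is on standard time at UTC+06:00.
05:15 UTC + 6h = 11:15 Varove Standard Time.

11:15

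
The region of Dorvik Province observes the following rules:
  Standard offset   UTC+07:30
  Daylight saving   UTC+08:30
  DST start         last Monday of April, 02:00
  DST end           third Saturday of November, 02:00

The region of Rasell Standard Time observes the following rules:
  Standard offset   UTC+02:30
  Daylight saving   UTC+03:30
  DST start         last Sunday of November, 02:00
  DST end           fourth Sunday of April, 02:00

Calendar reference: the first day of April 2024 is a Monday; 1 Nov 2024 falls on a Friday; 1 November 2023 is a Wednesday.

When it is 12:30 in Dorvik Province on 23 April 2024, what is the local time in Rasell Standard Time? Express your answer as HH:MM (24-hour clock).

08:30

1 April 2024 is a Monday, so Mondays fall on 1, 8, 15, 22, 29; the last is April 29.
1 November 2024 is a Friday, so the first Saturday is November 2 and the third is November 16.
23 April 2024 does not fall between 29 April and 16 November, so daylight saving is not in effect and Dorvik Province is at UTC+07:30.
12:30 Dorvik Province − 7h30m = 05:00 UTC.
1 November 2023 is a Wednesday, so Sundays fall on 5, 12, 19, 26; the last is November 26.
1 April 2024 is a Monday, so the first Sunday is April 7 and the fourth is April 28.
At the standard offset (UTC+02:30), 05:00 UTC + 2h30m = 07:30 Rasell Standard Time standard time.
Daylight saving runs 26 November 2023 – 28 April 2024; the standard-time date in Rasell Standard Time, 23 April 2024, is inside that window, so Rasell Standard Time is at UTC+03:30.
05:00 UTC + 3h30m = 08:30 Rasell Standard Time.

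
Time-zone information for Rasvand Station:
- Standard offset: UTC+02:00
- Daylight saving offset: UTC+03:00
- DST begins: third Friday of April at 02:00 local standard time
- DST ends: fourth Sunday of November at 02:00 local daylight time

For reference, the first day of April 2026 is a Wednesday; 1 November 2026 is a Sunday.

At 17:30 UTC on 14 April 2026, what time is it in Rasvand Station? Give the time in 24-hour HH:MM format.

1 April 2026 is a Wednesday, so the first Friday is April 3 and the third is April 17.
1 November 2026 is a Sunday, so the first Sunday is November 1 and the fourth is November 22.
At the standard offset (UTC+02:00), 17:30 UTC + 2h = 19:30 Rasvand Station standard time.
The standard-time date in Rasvand Station, 14 April 2026, does not fall between 17 April and 22 November, so daylight saving is not in effect and Rasvand Station is at UTC+02:00.
17:30 UTC + 2h = 19:30 local.

19:30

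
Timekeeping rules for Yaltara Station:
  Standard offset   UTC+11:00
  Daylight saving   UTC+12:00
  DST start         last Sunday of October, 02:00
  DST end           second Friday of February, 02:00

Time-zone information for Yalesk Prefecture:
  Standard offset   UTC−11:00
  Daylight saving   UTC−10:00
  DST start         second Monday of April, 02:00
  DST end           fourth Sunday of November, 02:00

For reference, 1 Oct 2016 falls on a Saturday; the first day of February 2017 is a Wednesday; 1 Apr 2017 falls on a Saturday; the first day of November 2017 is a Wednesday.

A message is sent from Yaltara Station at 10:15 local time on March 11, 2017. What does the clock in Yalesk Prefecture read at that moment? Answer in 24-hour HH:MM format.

12:15

1 October 2016 is a Saturday, so Sundays fall on 2, 9, 16, 23, 30; the last is October 30.
1 February 2017 is a Wednesday, so the first Friday is February 3 and the second is February 10.
Daylight saving runs 30 October 2016 – 10 February 2017; March 11, 2017 is outside that window, so Yaltara Station is on standard time at UTC+11:00.
10:15 Yaltara Station − 11h = 23:15 UTC (rolling into the previous day, 10 March 2017).
1 April 2017 is a Saturday, so the first Monday is April 3 and the second is April 10.
1 November 2017 is a Wednesday, so the first Sunday is November 5 and the fourth is November 26.
At the standard offset (UTC−11:00), 23:15 UTC − 11h = 12:15 Yalesk Prefecture standard time.
The standard-time date in Yalesk Prefecture, March 10, 2017, does not fall between 10 April and 26 November, so daylight saving is not in effect and Yalesk Prefecture is at UTC−11:00.
23:15 UTC − 11h = 12:15 Yalesk Prefecture.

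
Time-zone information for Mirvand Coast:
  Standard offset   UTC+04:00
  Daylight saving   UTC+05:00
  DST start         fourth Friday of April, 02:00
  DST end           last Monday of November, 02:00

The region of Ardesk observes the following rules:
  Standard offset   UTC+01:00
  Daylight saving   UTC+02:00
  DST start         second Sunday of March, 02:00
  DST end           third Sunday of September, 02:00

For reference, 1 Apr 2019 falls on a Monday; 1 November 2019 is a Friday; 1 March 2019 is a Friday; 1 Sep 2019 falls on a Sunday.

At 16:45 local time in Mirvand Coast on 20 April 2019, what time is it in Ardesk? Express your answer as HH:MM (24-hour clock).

1 April 2019 is a Monday, so the first Friday is April 5 and the fourth is April 26.
1 November 2019 is a Friday, so Mondays fall on 4, 11, 18, 25; the last is November 25.
20 April 2019 is outside the daylight-saving period (26 April – 25 November), so Mirvand Coast is on standard time, UTC+04:00.
16:45 Mirvand Coast − 4h = 12:45 UTC.
1 March 2019 is a Friday, so the first Sunday is March 3 and the second is March 10.
1 September 2019 is a Sunday, so the first Sunday is September 1 and the third is September 15.
At the standard offset (UTC+01:00), 12:45 UTC + 1h = 13:45 Ardesk standard time.
Daylight saving runs 10 March – 15 September; the standard-time date in Ardesk, 20 April 2019, is inside that window, so Ardesk is at UTC+02:00.
12:45 UTC + 2h = 14:45 Ardesk.

14:45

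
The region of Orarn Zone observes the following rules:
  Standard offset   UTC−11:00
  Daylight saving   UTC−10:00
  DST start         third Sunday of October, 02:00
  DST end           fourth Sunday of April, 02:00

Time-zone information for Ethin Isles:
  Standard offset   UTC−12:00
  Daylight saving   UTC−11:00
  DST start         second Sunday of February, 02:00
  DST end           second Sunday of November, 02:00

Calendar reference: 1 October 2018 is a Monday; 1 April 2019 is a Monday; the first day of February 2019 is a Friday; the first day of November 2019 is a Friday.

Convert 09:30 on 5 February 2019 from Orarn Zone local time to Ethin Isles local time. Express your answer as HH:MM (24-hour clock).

07:30

1 October 2018 is a Monday, so the first Sunday is October 7 and the third is October 21.
1 April 2019 is a Monday, so the first Sunday is April 7 and the fourth is April 28.
Daylight saving runs 21 October 2018 – 28 April 2019; 5 February 2019 is inside that window, so Orarn Zone is at UTC−10:00.
09:30 Orarn Zone + 10h = 19:30 UTC.
1 February 2019 is a Friday, so the first Sunday is February 3 and the second is February 10.
1 November 2019 is a Friday, so the first Sunday is November 3 and the second is November 10.
At the standard offset (UTC−12:00), 19:30 UTC − 12h = 07:30 Ethin Isles standard time.
The standard-time date in Ethin Isles, 5 February 2019, does not fall between 10 February and 10 November, so daylight saving is not in effect and Ethin Isles is at UTC−12:00.
19:30 UTC − 12h = 07:30 Ethin Isles.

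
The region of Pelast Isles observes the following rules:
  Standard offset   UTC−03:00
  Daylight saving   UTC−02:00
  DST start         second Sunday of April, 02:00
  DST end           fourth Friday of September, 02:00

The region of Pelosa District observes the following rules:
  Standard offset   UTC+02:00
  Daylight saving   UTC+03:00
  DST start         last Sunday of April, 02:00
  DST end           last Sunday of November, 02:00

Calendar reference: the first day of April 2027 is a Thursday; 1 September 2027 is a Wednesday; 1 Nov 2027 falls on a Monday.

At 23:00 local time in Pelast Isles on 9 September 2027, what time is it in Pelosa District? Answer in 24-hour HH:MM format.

1 April 2027 is a Thursday, so the first Sunday is April 4 and the second is April 11.
1 September 2027 is a Wednesday, so the first Friday is September 3 and the fourth is September 24.
9 September 2027 lies within the daylight-saving period (11 April – 24 September), so Pelast Isles is on daylight time, UTC−02:00.
23:00 Pelast Isles + 2h = 01:00 UTC (rolling into the next day, 10 September 2027).
1 April 2027 is a Thursday, so Sundays fall on 4, 11, 18, 25; the last is April 25.
1 November 2027 is a Monday, so Sundays fall on 7, 14, 21, 28; the last is November 28.
At the standard offset (UTC+02:00), 01:00 UTC + 2h = 03:00 Pelosa District standard time.
The standard-time date in Pelosa District, 10 September 2027, lies within the daylight-saving period (25 April – 28 November), so Pelosa District is on daylight time, UTC+03:00.
01:00 UTC + 3h = 04:00 Pelosa District.

04:00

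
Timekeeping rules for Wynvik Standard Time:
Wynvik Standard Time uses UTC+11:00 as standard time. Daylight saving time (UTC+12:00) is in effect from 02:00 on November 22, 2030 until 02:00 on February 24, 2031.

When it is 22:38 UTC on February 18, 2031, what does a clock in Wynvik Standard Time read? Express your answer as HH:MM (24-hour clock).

At the standard offset (UTC+11:00), 22:38 UTC + 11h = 09:38 Wynvik Standard Time standard time (rolling into the next day, 19 February 2031).
The standard-time date in Wynvik Standard Time, February 19, 2031, lies within the daylight-saving period (22 November 2030 – 24 February 2031), so Wynvik Standard Time is on daylight time, UTC+12:00.
22:38 UTC + 12h = 10:38 local (rolling into the next day, 19 February 2031).

10:38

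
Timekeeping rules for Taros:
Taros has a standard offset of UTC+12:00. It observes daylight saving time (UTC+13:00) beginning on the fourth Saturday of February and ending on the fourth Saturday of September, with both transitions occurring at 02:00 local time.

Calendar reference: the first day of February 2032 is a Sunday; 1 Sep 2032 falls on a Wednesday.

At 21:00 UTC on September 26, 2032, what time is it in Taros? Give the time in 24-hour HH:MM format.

1 February 2032 is a Sunday, so the first Saturday is February 7 and the fourth is February 28.
1 September 2032 is a Wednesday, so the first Saturday is September 4 and the fourth is September 25.
At the standard offset (UTC+12:00), 21:00 UTC + 12h = 09:00 Taros standard time (rolling into the next day, 27 September 2032).
The standard-time date in Taros, September 27, 2032, does not fall between 28 February and 25 September, so daylight saving is not in effect and Taros is at UTC+12:00.
21:00 UTC + 12h = 09:00 local (rolling into the next day, 27 September 2032).

09:00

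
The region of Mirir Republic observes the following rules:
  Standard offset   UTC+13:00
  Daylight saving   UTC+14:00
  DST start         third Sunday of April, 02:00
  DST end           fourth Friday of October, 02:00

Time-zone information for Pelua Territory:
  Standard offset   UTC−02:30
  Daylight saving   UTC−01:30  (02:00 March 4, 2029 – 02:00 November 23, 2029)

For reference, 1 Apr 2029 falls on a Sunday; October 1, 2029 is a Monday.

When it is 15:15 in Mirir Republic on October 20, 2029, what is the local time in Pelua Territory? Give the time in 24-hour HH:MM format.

23:45

1 April 2029 is a Sunday, so the first Sunday is April 1 and the third is April 15.
1 October 2029 is a Monday, so the first Friday is October 5 and the fourth is October 26.
October 20, 2029 falls between 15 April and 26 October, so daylight saving is in effect and Mirir Republic is at UTC+14:00.
15:15 Mirir Republic − 14h = 01:15 UTC.
At the standard offset (UTC−02:30), 01:15 UTC − 2h30m = 22:45 Pelua Territory standard time (rolling into the previous day, 19 October 2029).
Daylight saving runs 4 March – 23 November; the standard-time date in Pelua Territory, October 19, 2029, is inside that window, so Pelua Territory is at UTC−01:30.
01:15 UTC − 1h30m = 23:45 Pelua Territory (rolling into the previous day, 19 October 2029).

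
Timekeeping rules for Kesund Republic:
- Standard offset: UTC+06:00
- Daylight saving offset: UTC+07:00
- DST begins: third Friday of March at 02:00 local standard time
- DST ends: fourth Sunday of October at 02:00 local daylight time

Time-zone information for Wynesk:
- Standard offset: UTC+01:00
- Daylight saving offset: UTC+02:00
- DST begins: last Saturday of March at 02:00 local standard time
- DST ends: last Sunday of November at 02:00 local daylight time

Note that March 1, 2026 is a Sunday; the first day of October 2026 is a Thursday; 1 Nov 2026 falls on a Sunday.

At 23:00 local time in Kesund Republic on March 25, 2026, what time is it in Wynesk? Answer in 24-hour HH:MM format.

17:00

1 March 2026 is a Sunday, so the first Friday is March 6 and the third is March 20.
1 October 2026 is a Thursday, so the first Sunday is October 4 and the fourth is October 25.
March 25, 2026 falls between 20 March and 25 October, so daylight saving is in effect and Kesund Republic is at UTC+07:00.
23:00 Kesund Republic − 7h = 16:00 UTC.
1 March 2026 is a Sunday, so Saturdays fall on 7, 14, 21, 28; the last is March 28.
1 November 2026 is a Sunday, so Sundays fall on 1, 8, 15, 22, 29; the last is November 29.
At the standard offset (UTC+01:00), 16:00 UTC + 1h = 17:00 Wynesk standard time.
The standard-time date in Wynesk, March 25, 2026, is outside the daylight-saving period (28 March – 29 November), so Wynesk is on standard time, UTC+01:00.
16:00 UTC + 1h = 17:00 Wynesk.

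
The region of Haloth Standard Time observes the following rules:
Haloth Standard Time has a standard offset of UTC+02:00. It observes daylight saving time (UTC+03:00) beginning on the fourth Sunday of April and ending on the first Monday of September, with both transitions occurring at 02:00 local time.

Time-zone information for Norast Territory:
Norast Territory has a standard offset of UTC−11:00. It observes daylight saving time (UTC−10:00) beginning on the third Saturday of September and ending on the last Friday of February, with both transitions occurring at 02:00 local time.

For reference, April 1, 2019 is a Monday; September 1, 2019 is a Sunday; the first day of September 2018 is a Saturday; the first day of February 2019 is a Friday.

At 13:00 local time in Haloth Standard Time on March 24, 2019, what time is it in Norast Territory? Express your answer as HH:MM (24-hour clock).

1 April 2019 is a Monday, so the first Sunday is April 7 and the fourth is April 28.
1 September 2019 is a Sunday, so the first Monday is September 2.
March 24, 2019 does not fall between 28 April and 2 September, so daylight saving is not in effect and Haloth Standard Time is at UTC+02:00.
13:00 Haloth Standard Time − 2h = 11:00 UTC.
1 September 2018 is a Saturday, so the first Saturday is September 1 and the third is September 15.
1 February 2019 is a Friday, so Fridays fall on 1, 8, 15, 22; the last is February 22.
At the standard offset (UTC−11:00), 11:00 UTC − 11h = 00:00 Norast Territory standard time.
The standard-time date in Norast Territory, March 24, 2019, does not fall between 15 September 2018 and 22 February 2019, so daylight saving is not in effect and Norast Territory is at UTC−11:00.
11:00 UTC − 11h = 00:00 Norast Territory.

00:00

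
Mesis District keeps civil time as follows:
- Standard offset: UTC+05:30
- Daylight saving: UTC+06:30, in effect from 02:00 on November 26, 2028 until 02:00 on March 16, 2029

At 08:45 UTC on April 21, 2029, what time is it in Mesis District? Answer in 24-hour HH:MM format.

14:15

At the standard offset (UTC+05:30), 08:45 UTC + 5h30m = 14:15 Mesis District standard time.
The standard-time date in Mesis District, April 21, 2029, is outside the daylight-saving period (26 November 2028 – 16 March 2029), so Mesis District is on standard time, UTC+05:30.
08:45 UTC + 5h30m = 14:15 local.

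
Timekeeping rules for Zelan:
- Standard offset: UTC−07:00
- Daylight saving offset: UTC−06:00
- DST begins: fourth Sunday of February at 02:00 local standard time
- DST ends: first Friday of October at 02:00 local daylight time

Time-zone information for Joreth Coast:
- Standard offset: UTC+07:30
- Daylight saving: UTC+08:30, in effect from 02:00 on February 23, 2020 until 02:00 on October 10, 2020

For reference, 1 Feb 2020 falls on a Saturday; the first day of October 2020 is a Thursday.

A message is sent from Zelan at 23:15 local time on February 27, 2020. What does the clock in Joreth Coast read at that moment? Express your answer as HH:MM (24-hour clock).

1 February 2020 is a Saturday, so the first Sunday is February 2 and the fourth is February 23.
1 October 2020 is a Thursday, so the first Friday is October 2.
February 27, 2020 falls between 23 February and 2 October, so daylight saving is in effect and Zelan is at UTC−06:00.
23:15 Zelan + 6h = 05:15 UTC (rolling into the next day, 28 February 2020).
At the standard offset (UTC+07:30), 05:15 UTC + 7h30m = 12:45 Joreth Coast standard time.
The standard-time date in Joreth Coast, February 28, 2020, lies within the daylight-saving period (23 February – 10 October), so Joreth Coast is on daylight time, UTC+08:30.
05:15 UTC + 8h30m = 13:45 Joreth Coast.

13:45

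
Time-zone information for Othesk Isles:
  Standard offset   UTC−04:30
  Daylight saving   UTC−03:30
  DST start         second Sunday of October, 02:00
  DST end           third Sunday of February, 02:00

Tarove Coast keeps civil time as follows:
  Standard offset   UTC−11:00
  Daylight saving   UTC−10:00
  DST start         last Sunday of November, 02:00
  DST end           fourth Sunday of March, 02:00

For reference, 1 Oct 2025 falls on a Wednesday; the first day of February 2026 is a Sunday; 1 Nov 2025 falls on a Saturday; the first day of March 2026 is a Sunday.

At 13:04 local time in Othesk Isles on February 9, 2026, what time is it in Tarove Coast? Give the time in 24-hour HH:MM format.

06:34

1 October 2025 is a Wednesday, so the first Sunday is October 5 and the second is October 12.
1 February 2026 is a Sunday, so the first Sunday is February 1 and the third is February 15.
Daylight saving runs 12 October 2025 – 15 February 2026; February 9, 2026 is inside that window, so Othesk Isles is at UTC−03:30.
13:04 Othesk Isles + 3h30m = 16:34 UTC.
1 November 2025 is a Saturday, so Sundays fall on 2, 9, 16, 23, 30; the last is November 30.
1 March 2026 is a Sunday, so the first Sunday is March 1 and the fourth is March 22.
At the standard offset (UTC−11:00), 16:34 UTC − 11h = 05:34 Tarove Coast standard time.
Daylight saving runs 30 November 2025 – 22 March 2026; the standard-time date in Tarove Coast, February 9, 2026, is inside that window, so Tarove Coast is at UTC−10:00.
16:34 UTC − 10h = 06:34 Tarove Coast.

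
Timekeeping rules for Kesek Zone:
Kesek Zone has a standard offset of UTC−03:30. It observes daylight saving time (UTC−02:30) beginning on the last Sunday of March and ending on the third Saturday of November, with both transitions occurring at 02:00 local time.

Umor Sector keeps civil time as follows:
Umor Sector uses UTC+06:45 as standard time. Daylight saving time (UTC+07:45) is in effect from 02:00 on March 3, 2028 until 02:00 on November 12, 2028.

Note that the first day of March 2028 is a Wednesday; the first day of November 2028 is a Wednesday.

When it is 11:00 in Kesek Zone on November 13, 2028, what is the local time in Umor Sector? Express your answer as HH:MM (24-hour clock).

20:15

1 March 2028 is a Wednesday, so Sundays fall on 5, 12, 19, 26; the last is March 26.
1 November 2028 is a Wednesday, so the first Saturday is November 4 and the third is November 18.
November 13, 2028 falls between 26 March and 18 November, so daylight saving is in effect and Kesek Zone is at UTC−02:30.
11:00 Kesek Zone + 2h30m = 13:30 UTC.
At the standard offset (UTC+06:45), 13:30 UTC + 6h45m = 20:15 Umor Sector standard time.
The standard-time date in Umor Sector, November 13, 2028, is outside the daylight-saving period (3 March – 12 November), so Umor Sector is on standard time, UTC+06:45.
13:30 UTC + 6h45m = 20:15 Umor Sector.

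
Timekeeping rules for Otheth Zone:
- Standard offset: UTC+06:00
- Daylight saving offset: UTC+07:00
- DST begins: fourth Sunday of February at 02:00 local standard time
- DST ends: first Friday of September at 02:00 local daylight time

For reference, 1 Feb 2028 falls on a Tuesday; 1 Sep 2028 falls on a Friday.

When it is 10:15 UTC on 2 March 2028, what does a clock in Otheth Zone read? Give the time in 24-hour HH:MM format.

17:15

1 February 2028 is a Tuesday, so the first Sunday is February 6 and the fourth is February 27.
1 September 2028 is a Friday, so the first Friday is September 1.
At the standard offset (UTC+06:00), 10:15 UTC + 6h = 16:15 Otheth Zone standard time.
The standard-time date in Otheth Zone, 2 March 2028, lies within the daylight-saving period (27 February – 1 September), so Otheth Zone is on daylight time, UTC+07:00.
10:15 UTC + 7h = 17:15 local.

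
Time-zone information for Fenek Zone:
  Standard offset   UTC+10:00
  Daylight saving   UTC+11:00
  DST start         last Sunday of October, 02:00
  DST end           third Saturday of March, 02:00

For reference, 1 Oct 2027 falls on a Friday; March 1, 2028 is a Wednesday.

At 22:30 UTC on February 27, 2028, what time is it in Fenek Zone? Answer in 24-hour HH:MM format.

1 October 2027 is a Friday, so Sundays fall on 3, 10, 17, 24, 31; the last is October 31.
1 March 2028 is a Wednesday, so the first Saturday is March 4 and the third is March 18.
At the standard offset (UTC+10:00), 22:30 UTC + 10h = 08:30 Fenek Zone standard time (rolling into the next day, 28 February 2028).
Daylight saving runs 31 October 2027 – 18 March 2028; the standard-time date in Fenek Zone, February 28, 2028, is inside that window, so Fenek Zone is at UTC+11:00.
22:30 UTC + 11h = 09:30 local (rolling into the next day, 28 February 2028).

09:30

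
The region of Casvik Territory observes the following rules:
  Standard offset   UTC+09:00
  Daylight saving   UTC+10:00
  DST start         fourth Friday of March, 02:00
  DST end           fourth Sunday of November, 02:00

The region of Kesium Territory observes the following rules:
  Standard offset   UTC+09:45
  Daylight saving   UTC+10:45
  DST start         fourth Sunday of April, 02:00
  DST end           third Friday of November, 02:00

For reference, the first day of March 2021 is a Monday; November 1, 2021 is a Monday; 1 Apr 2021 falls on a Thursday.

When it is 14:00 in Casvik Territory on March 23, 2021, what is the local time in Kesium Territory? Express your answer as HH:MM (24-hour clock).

14:45

1 March 2021 is a Monday, so the first Friday is March 5 and the fourth is March 26.
1 November 2021 is a Monday, so the first Sunday is November 7 and the fourth is November 28.
March 23, 2021 is outside the daylight-saving period (26 March – 28 November), so Casvik Territory is on standard time, UTC+09:00.
14:00 Casvik Territory − 9h = 05:00 UTC.
1 April 2021 is a Thursday, so the first Sunday is April 4 and the fourth is April 25.
1 November 2021 is a Monday, so the first Friday is November 5 and the third is November 19.
At the standard offset (UTC+09:45), 05:00 UTC + 9h45m = 14:45 Kesium Territory standard time.
Daylight saving runs 25 April – 19 November; the standard-time date in Kesium Territory, March 23, 2021, is outside that window, so Kesium Territory is on standard time at UTC+09:45.
05:00 UTC + 9h45m = 14:45 Kesium Territory.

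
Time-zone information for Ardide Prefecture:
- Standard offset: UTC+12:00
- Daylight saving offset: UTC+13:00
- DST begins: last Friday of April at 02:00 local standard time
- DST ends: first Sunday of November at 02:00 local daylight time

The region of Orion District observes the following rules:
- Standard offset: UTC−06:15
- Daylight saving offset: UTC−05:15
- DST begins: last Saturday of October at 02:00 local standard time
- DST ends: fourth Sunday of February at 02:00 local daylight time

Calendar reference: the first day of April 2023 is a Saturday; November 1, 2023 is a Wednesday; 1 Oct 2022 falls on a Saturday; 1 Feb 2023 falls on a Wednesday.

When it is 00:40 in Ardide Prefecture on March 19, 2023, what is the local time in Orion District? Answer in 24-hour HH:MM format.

06:25

1 April 2023 is a Saturday, so Fridays fall on 7, 14, 21, 28; the last is April 28.
1 November 2023 is a Wednesday, so the first Sunday is November 5.
March 19, 2023 does not fall between 28 April and 5 November, so daylight saving is not in effect and Ardide Prefecture is at UTC+12:00.
00:40 Ardide Prefecture − 12h = 12:40 UTC (rolling into the previous day, 18 March 2023).
1 October 2022 is a Saturday, so Saturdays fall on 1, 8, 15, 22, 29; the last is October 29.
1 February 2023 is a Wednesday, so the first Sunday is February 5 and the fourth is February 26.
At the standard offset (UTC−06:15), 12:40 UTC − 6h15m = 06:25 Orion District standard time.
The standard-time date in Orion District, March 18, 2023, is outside the daylight-saving period (29 October 2022 – 26 February 2023), so Orion District is on standard time, UTC−06:15.
12:40 UTC − 6h15m = 06:25 Orion District.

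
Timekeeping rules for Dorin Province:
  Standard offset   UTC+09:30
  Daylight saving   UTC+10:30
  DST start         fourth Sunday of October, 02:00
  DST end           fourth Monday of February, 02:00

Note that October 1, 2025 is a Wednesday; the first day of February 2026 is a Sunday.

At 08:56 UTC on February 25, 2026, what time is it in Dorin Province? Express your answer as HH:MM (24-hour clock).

18:26

1 October 2025 is a Wednesday, so the first Sunday is October 5 and the fourth is October 26.
1 February 2026 is a Sunday, so the first Monday is February 2 and the fourth is February 23.
At the standard offset (UTC+09:30), 08:56 UTC + 9h30m = 18:26 Dorin Province standard time.
The standard-time date in Dorin Province, February 25, 2026, does not fall between 26 October 2025 and 23 February 2026, so daylight saving is not in effect and Dorin Province is at UTC+09:30.
08:56 UTC + 9h30m = 18:26 local.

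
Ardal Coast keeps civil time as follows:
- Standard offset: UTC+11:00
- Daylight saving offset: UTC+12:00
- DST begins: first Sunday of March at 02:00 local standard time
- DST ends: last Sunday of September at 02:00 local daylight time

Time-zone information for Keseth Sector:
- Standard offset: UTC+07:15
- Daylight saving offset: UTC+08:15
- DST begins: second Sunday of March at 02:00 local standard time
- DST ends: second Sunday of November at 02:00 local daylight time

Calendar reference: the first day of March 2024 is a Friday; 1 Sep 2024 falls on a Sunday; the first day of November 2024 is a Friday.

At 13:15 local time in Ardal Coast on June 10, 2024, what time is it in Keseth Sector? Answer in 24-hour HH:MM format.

1 March 2024 is a Friday, so the first Sunday is March 3.
1 September 2024 is a Sunday, so Sundays fall on 1, 8, 15, 22, 29; the last is September 29.
June 10, 2024 falls between 3 March and 29 September, so daylight saving is in effect and Ardal Coast is at UTC+12:00.
13:15 Ardal Coast − 12h = 01:15 UTC.
1 March 2024 is a Friday, so the first Sunday is March 3 and the second is March 10.
1 November 2024 is a Friday, so the first Sunday is November 3 and the second is November 10.
At the standard offset (UTC+07:15), 01:15 UTC + 7h15m = 08:30 Keseth Sector standard time.
Daylight saving runs 10 March – 10 November; the standard-time date in Keseth Sector, June 10, 2024, is inside that window, so Keseth Sector is at UTC+08:15.
01:15 UTC + 8h15m = 09:30 Keseth Sector.

09:30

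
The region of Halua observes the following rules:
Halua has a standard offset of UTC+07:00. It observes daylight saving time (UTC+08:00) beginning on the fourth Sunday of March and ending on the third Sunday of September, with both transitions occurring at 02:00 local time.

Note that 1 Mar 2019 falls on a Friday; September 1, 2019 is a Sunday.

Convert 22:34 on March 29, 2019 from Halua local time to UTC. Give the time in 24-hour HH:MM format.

14:34

1 March 2019 is a Friday, so the first Sunday is March 3 and the fourth is March 24.
1 September 2019 is a Sunday, so the first Sunday is September 1 and the third is September 15.
March 29, 2019 lies within the daylight-saving period (24 March – 15 September), so Halua is on daylight time, UTC+08:00.
22:34 local − 8h = 14:34 UTC.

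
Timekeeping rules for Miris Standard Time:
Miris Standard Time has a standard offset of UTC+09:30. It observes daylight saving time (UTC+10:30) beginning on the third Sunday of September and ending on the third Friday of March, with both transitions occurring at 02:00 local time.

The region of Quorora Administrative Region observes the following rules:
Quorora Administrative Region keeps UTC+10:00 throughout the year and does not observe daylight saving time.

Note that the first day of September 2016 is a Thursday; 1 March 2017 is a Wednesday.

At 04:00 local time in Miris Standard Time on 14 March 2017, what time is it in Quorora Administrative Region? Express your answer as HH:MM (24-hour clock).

1 September 2016 is a Thursday, so the first Sunday is September 4 and the third is September 18.
1 March 2017 is a Wednesday, so the first Friday is March 3 and the third is March 17.
Daylight saving runs 18 September 2016 – 17 March 2017; 14 March 2017 is inside that window, so Miris Standard Time is at UTC+10:30.
04:00 Miris Standard Time − 10h30m = 17:30 UTC (rolling into the previous day, 13 March 2017).
Quorora Administrative Region has no daylight saving, so its offset is UTC+10:00 year-round.
17:30 UTC + 10h = 03:30 Quorora Administrative Region (rolling into the next day, 14 March 2017).

03:30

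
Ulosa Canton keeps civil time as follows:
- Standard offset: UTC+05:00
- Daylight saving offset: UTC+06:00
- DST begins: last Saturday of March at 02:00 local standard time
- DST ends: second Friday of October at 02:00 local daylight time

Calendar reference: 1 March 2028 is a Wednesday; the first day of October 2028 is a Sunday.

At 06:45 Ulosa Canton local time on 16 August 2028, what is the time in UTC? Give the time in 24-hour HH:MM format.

1 March 2028 is a Wednesday, so Saturdays fall on 4, 11, 18, 25; the last is March 25.
1 October 2028 is a Sunday, so the first Friday is October 6 and the second is October 13.
16 August 2028 lies within the daylight-saving period (25 March – 13 October), so Ulosa Canton is on daylight time, UTC+06:00.
06:45 local − 6h = 00:45 UTC.

00:45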